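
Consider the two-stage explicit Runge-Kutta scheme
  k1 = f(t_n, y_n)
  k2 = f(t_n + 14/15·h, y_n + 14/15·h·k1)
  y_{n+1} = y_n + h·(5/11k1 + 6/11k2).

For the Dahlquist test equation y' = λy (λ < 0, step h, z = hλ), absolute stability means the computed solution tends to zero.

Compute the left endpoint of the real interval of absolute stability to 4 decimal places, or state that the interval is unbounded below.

left endpoint -1.9643.

With y'=λy (z=hλ):
  k1=λy_n ⇒ h·k1=z·y_n;  k2=λ(1+14/15z)y_n ⇒ h·k2=z(1+14/15z)y_n
  y_{n+1}/y_n = 1 + 5/11z + 6/11z(1+14/15z) = 1 + z + 28/55z²
  so R(z) = 1 + z + 28/55z².

Find x<0 with |R(x)|<1.
x=-1.5: |R|=0.6455
R=1: x+28/55x²=0 ⇒ x=−55/28=-1.9643; min R=1−1/(4·28/55)=0.5089>−1
Confirm numerically:
  x=-1.923: |R|=0.95958 <1
  x=-1.918: |R|=0.95480 <1
  x=-1.640: |R|=0.72925 <1
  x=-1.239: |R|=0.54252 <1
  x=-2.061: |R|=1.10148 >1
  x=-2.044: |R|=1.08295 >1
  x=-1.987: |R|=1.02298 >1
Interval (-1.9643, 0).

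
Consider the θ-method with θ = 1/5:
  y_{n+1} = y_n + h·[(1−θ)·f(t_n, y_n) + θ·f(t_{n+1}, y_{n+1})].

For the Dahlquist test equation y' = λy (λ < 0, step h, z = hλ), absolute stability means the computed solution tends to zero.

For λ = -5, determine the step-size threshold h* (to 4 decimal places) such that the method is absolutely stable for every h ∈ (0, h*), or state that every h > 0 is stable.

(-3.3333,0); λ=-5 ⇒ h* = (10/3)/5 = 0.6667.

Test eqn y'=λy, z=hλ:
  y_{n+1} = y_n + z·[4/5·y_n + 1/5·y_{n+1}] ⇒ (1 − 1/5z)y_{n+1} = (1 + 4/5z)y_n
  Hence R(z) = (1 + 4/5z)/(1 − 1/5z).

Solve |R(x)|<1 on ℝ⁻.
x=-1.42: |R|=0.1059
R=−1: 1+4/5x = −1+1/5x ⇒ -3/5x=2 ⇒ x=2/(-3/5)=-3.3333
Confirm numerically:
  x=-2.547: |R|=0.68743 <1
  x=-2.184: |R|=0.52004 <1
  x=-1.938: |R|=0.39666 <1
  x=-3.725: |R|=1.13467 >1
  x=-3.570: |R|=1.08285 >1
  x=-3.545: |R|=1.07431 >1
So |R|<1 on (-3.3333, 0).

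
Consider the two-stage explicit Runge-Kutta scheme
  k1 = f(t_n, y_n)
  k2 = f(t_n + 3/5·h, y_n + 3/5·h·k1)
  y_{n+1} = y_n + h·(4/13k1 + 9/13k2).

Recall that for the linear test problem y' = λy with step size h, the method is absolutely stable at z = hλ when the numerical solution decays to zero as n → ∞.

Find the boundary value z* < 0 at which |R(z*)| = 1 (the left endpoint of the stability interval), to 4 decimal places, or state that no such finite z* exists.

z* = -2.4074.

With y'=λy (z=hλ):
  k1=λy_n ⇒ h·k1=z·y_n;  k2=λ(1+3/5z)y_n ⇒ h·k2=z(1+3/5z)y_n
  y_{n+1}/y_n = 1 + 4/13z + 9/13z(1+3/5z) = 1 + z + 27/65z²
  Hence R(z) = 1 + z + 27/65z².

Solve |R(x)|<1 on ℝ⁻.
x=-1.58: |R|=0.4570
R=1: x+27/65x²=0 ⇒ x=−65/27=-2.4074; min R=1−1/(4·27/65)=0.3981>−1
Confirm numerically:
  x=-2.165: |R|=0.78200 <1
  x=-2.127: |R|=0.75225 <1
  x=-1.811: |R|=0.55135 <1
  x=-1.242: |R|=0.39876 <1
  x=-2.921: |R|=1.62316 >1
  x=-2.755: |R|=1.39778 >1
Interval (-2.4074, 0).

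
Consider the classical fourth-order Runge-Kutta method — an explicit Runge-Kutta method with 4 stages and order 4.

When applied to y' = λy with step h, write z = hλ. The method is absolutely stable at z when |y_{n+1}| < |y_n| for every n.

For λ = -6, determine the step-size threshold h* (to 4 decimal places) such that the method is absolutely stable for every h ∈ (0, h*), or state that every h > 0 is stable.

On y'=λy, z=hλ:
  order 4, 4-stage ⇒ R(z)=1+z+z^2/2+z^3/6+z^4/24
  (e.g. R(-0.93)=0.39956, |R|=0.39956)

Need |R(x)|<1, x<0.
x=-0.93: |R|=0.3996
|R(-1.65)|=0.2714 |R(-0.93)|=0.3996 |R(-0.81)|=0.4474
Bisect:
  x_lo=-3.4730 |R|=2.6380  x_hi=-0.2130 |R|=0.8082
  mid=-1.84300 |R|=0.29270 →hi
  mid=-2.65800 |R|=0.82444 →hi
  mid=-3.06550 |R|=1.51146 →lo
  mid=-2.86175 |R|=1.12153 →lo
  mid=-2.75988 |R|=0.96235 →hi
  mid=-2.81081 |R|=1.03916 →lo
  mid=-2.78535 |R|=1.00008 →lo
  mid=-2.77261 |R|=0.98105 →hi
  ...
  [-2.78535,-2.78515] ⇒ x*=-2.7853
So |R|<1 on (-2.7853, 0).

(-2.7853,0); λ=-6 ⇒ h* = 0.4642.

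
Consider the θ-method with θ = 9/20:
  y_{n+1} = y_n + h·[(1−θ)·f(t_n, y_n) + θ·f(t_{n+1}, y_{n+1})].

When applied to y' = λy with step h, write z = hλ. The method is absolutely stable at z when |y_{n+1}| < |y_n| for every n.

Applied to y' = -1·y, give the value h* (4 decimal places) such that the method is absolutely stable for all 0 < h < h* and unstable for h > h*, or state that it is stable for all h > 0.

On y'=λy, z=hλ:
  y_{n+1} = y_n + z·[11/20·y_n + 9/20·y_{n+1}] ⇒ (1 − 9/20z)y_{n+1} = (1 + 11/20z)y_n
  Hence R(z) = (1 + 11/20z)/(1 − 9/20z).

Need |R(x)|<1, x<0.
x=-0.54: |R|=0.5656
R=−1: 1+11/20x = −1+9/20x ⇒ -1/10x=2 ⇒ x=2/(-1/10)=-20.0000
Confirm numerically:
  x=-18.812: |R|=0.98745 <1
  x=-18.543: |R|=0.98441 <1
  x=-14.469: |R|=0.92636 <1
  x=-13.963: |R|=0.91711 <1
  x=-20.484: |R|=1.00474 >1
  x=-20.321: |R|=1.00316 >1
  x=-20.171: |R|=1.00170 >1
Interval (-20.0000, 0).

(-20.0000,0); λ=-1 ⇒ h* = (20)/1 = 20.0000.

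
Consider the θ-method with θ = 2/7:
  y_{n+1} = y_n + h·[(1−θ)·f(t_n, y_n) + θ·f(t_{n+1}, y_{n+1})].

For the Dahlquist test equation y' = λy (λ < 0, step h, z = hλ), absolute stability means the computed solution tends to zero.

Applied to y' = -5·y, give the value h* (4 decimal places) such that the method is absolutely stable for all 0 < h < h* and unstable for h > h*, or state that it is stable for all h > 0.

(-4.6667,0); λ=-5 ⇒ h* = (14/3)/5 = 0.9333.

Set f=λy, z=hλ:
  y_{n+1} = y_n + z·[5/7·y_n + 2/7·y_{n+1}] ⇒ (1 − 2/7z)y_{n+1} = (1 + 5/7z)y_n
  Hence R(z) = (1 + 5/7z)/(1 − 2/7z).

Solve |R(x)|<1 on ℝ⁻.
x=-1.04: |R|=0.1982
R=−1: 1+5/7x = −1+2/7x ⇒ -3/7x=2 ⇒ x=2/(-3/7)=-4.6667
Confirm numerically:
  x=-4.292: |R|=0.92787 <1
  x=-4.093: |R|=0.88667 <1
  x=-3.967: |R|=0.85945 <1
  x=-2.468: |R|=0.44739 <1
  x=-5.195: |R|=1.09114 >1
  x=-4.909: |R|=1.04323 >1
  x=-4.712: |R|=1.00828 >1
So |R|<1 on (-4.6667, 0).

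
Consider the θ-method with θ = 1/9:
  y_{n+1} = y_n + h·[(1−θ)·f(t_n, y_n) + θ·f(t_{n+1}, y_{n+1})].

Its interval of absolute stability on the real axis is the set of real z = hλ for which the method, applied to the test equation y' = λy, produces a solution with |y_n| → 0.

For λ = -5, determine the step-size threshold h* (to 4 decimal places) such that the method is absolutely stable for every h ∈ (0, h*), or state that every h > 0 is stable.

(-2.5714,0); λ=-5 ⇒ h* = (18/7)/5 = 0.5143.

Test eqn y'=λy, z=hλ:
  y_{n+1} = y_n + z·[8/9·y_n + 1/9·y_{n+1}] ⇒ (1 − 1/9z)y_{n+1} = (1 + 8/9z)y_n
  Hence R(z) = (1 + 8/9z)/(1 − 1/9z).

Boundary: |R(x)|=1, x<0.
x=-1.07: |R|=0.0437
R=−1: 1+8/9x = −1+1/9x ⇒ -7/9x=2 ⇒ x=2/(-7/9)=-2.5714
Confirm numerically:
  x=-2.111: |R|=0.70993 <1
  x=-1.836: |R|=0.52492 <1
  x=-1.222: |R|=0.07591 <1
  x=-2.789: |R|=1.12919 >1
  x=-2.717: |R|=1.08697 >1
  x=-2.704: |R|=1.07929 >1
Interval (-2.5714, 0).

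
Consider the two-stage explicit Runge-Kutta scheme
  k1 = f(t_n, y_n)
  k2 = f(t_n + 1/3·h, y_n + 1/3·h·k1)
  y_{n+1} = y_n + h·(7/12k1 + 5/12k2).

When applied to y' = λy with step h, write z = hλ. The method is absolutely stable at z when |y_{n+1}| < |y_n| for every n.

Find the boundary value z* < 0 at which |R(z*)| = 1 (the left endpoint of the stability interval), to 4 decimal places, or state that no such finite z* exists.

Set f=λy, z=hλ:
  k1=λy_n ⇒ h·k1=z·y_n;  k2=λ(1+1/3z)y_n ⇒ h·k2=z(1+1/3z)y_n
  y_{n+1}/y_n = 1 + 7/12z + 5/12z(1+1/3z) = 1 + z + 5/36z²
  ⇒ R(z) = 1 + z + 5/36z².

Find x<0 with |R(x)|<1.
x=-0.93: |R|=0.1901
R=1: x+5/36x²=0 ⇒ x=−36/5=-7.2000; min R=1−1/(4·5/36)=-0.8000>−1
Confirm numerically:
  x=-5.573: |R|=0.25934 <1
  x=-3.921: |R|=0.78569 <1
  x=-3.527: |R|=0.79926 <1
  x=-3.217: |R|=0.77963 <1
  x=-7.723: |R|=1.56099 >1
  x=-7.274: |R|=1.07476 >1
Interval (-7.2000, 0).

left endpoint -7.2000.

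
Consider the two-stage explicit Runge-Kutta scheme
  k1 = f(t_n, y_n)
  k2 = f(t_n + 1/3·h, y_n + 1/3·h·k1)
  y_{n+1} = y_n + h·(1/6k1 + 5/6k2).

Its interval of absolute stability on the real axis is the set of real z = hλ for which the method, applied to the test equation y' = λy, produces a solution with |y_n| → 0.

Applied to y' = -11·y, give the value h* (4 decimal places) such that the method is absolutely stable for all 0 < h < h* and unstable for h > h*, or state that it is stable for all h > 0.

With y'=λy (z=hλ):
  k1=λy_n ⇒ h·k1=z·y_n;  k2=λ(1+1/3z)y_n ⇒ h·k2=z(1+1/3z)y_n
  y_{n+1}/y_n = 1 + 1/6z + 5/6z(1+1/3z) = 1 + z + 5/18z²
  ⇒ R(z) = 1 + z + 5/18z².

Find x<0 with |R(x)|<1.
x=-1.55: |R|=0.1174
R=1: x+5/18x²=0 ⇒ x=−18/5=-3.6000; min R=1−1/(4·5/18)=0.1000>−1
Confirm numerically:
  x=-3.029: |R|=0.51957 <1
  x=-2.989: |R|=0.49270 <1
  x=-2.300: |R|=0.16944 <1
  x=-1.836: |R|=0.10036 <1
  x=-3.703: |R|=1.10595 >1
  x=-3.674: |R|=1.07552 >1
  x=-3.638: |R|=1.03840 >1
Interval (-3.6000, 0).

(-3.6000,0); λ=-11 ⇒ h* = (18/5)/11 = 0.3273.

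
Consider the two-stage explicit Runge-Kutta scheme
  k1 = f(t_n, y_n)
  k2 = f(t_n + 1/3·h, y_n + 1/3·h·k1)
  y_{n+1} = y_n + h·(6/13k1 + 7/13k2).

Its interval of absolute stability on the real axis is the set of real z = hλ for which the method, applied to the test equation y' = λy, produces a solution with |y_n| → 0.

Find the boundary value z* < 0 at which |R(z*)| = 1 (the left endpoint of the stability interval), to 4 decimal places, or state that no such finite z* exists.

left endpoint -5.5714.

With y'=λy (z=hλ):
  k1=λy_n ⇒ h·k1=z·y_n;  k2=λ(1+1/3z)y_n ⇒ h·k2=z(1+1/3z)y_n
  y_{n+1}/y_n = 1 + 6/13z + 7/13z(1+1/3z) = 1 + z + 7/39z²
  so R(z) = 1 + z + 7/39z².

Solve |R(x)|<1 on ℝ⁻.
x=-1.39: |R|=0.0432
R=1: x+7/39x²=0 ⇒ x=−39/7=-5.5714; min R=1−1/(4·7/39)=-0.3929>−1
Confirm numerically:
  x=-4.243: |R|=0.01168 <1
  x=-3.178: |R|=0.36524 <1
  x=-2.467: |R|=0.37463 <1
  x=-5.817: |R|=1.25640 >1
  x=-5.725: |R|=1.15780 >1
Stable set (-5.5714, 0).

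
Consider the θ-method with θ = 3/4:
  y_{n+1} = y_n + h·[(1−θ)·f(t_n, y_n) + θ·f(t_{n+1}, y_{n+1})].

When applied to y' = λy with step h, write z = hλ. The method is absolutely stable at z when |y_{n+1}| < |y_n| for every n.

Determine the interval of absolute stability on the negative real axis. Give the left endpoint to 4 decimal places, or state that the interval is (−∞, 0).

unbounded; (−∞, 0).

With y'=λy (z=hλ):
  y_{n+1} = y_n + z·[1/4·y_n + 3/4·y_{n+1}] ⇒ (1 − 3/4z)y_{n+1} = (1 + 1/4z)y_n
  Hence R(z) = (1 + 1/4z)/(1 − 3/4z).

Find x<0 with |R(x)|<1.
x=-0.98: |R|=0.4352
x=-2: |R|=0.2000
x=-10: |R|=0.1765
x=-100: |R|=0.3158
θ=3/4≥1/2 ⇒ |1+1/4x|<|1−3/4x| ∀x<0 ⇒ interval (−∞,0).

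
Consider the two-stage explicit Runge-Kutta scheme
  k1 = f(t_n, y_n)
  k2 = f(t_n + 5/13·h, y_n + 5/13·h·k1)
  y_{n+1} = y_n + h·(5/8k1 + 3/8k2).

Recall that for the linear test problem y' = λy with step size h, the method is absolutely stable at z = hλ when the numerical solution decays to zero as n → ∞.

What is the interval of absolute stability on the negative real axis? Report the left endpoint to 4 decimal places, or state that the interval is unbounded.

With y'=λy (z=hλ):
  k1=λy_n ⇒ h·k1=z·y_n;  k2=λ(1+5/13z)y_n ⇒ h·k2=z(1+5/13z)y_n
  y_{n+1}/y_n = 1 + 5/8z + 3/8z(1+5/13z) = 1 + z + 15/104z²
  R(z) = 1 + z + 15/104z².

Boundary: |R(x)|=1, x<0.
x=-1.32: |R|=0.0687
R=1: x+15/104x²=0 ⇒ x=−104/15=-6.9333; min R=1−1/(4·15/104)=-0.7333>−1
Confirm numerically:
  x=-6.144: |R|=0.30053 <1
  x=-4.922: |R|=0.42785 <1
  x=-4.535: |R|=0.56872 <1
  x=-3.037: |R|=0.70671 <1
  x=-7.348: |R|=1.43947 >1
  x=-7.112: |R|=1.18327 >1
  x=-7.000: |R|=1.06731 >1
So |R|<1 on (-6.9333, 0).

z∈(-6.9333,0).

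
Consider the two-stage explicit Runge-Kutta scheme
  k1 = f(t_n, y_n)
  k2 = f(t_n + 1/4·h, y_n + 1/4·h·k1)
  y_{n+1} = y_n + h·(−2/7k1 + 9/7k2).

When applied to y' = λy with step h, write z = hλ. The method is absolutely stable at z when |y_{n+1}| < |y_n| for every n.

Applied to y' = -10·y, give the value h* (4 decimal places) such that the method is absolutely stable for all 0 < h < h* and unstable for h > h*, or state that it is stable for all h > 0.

With y'=λy (z=hλ):
  k1=λy_n ⇒ h·k1=z·y_n;  k2=λ(1+1/4z)y_n ⇒ h·k2=z(1+1/4z)y_n
  y_{n+1}/y_n = 1 − 2/7z + 9/7z(1+1/4z) = 1 + z + 9/28z²
  R(z) = 1 + z + 9/28z².

Find x<0 with |R(x)|<1.
x=-1.24: |R|=0.2542
R=1: x+9/28x²=0 ⇒ x=−28/9=-3.1111; min R=1−1/(4·9/28)=0.2222>−1
Confirm numerically:
  x=-3.044: |R|=0.93434 <1
  x=-2.194: |R|=0.35324 <1
  x=-1.332: |R|=0.23829 <1
  x=-3.629: |R|=1.60410 >1
  x=-3.376: |R|=1.28744 >1
  x=-3.201: |R|=1.09249 >1
Stable set (-3.1111, 0).

(-3.1111,0); λ=-10 ⇒ h* = (28/9)/10 = 0.3111.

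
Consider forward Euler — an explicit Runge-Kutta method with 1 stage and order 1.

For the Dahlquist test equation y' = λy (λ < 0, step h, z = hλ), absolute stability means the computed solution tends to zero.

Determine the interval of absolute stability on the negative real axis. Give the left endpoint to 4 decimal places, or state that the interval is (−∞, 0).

(-2.0000, 0).

Set f=λy, z=hλ:
  order 1, 1-stage ⇒ R(z)=1+z
  (e.g. R(-0.73)=0.27000, |R|=0.27000)

Find x<0 with |R(x)|<1.
x=-0.73: |R|=0.2700
|R(-2.28)|=1.2800 |R(-1.57)|=0.5700 |R(-1.26)|=0.2600
Bisect:
  x_lo=-2.4629 |R|=1.4629  x_hi=-0.2287 |R|=0.7713
  mid=-1.34582 |R|=0.34582 →hi
  mid=-1.90436 |R|=0.90436 →hi
  mid=-2.18363 |R|=1.18363 →lo
  mid=-2.04400 |R|=1.04400 →lo
  mid=-1.97418 |R|=0.97418 →hi
  mid=-2.00909 |R|=1.00909 →lo
  mid=-1.99163 |R|=0.99163 →hi
  mid=-2.00036 |R|=1.00036 →lo
  mid=-1.99600 |R|=0.99600 →hi
  ...
  [-2.00009,-1.99995] ⇒ x*=-2.0000
Interval (-2.0000, 0).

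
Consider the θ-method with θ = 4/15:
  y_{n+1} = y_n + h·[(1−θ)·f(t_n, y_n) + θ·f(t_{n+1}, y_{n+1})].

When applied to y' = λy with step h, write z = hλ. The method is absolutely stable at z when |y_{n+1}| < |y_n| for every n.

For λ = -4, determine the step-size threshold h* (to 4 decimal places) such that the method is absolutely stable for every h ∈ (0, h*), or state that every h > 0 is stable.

(-4.2857,0); λ=-4 ⇒ h* = (30/7)/4 = 1.0714.

On y'=λy, z=hλ:
  y_{n+1} = y_n + z·[11/15·y_n + 4/15·y_{n+1}] ⇒ (1 − 4/15z)y_{n+1} = (1 + 11/15z)y_n
  ⇒ R(z) = (1 + 11/15z)/(1 − 4/15z).

Solve |R(x)|<1 on ℝ⁻.
x=-1.22: |R|=0.0795
R=−1: 1+11/15x = −1+4/15x ⇒ -7/15x=2 ⇒ x=2/(-7/15)=-4.2857
Confirm numerically:
  x=-4.192: |R|=0.97935 <1
  x=-4.004: |R|=0.93642 <1
  x=-3.501: |R|=0.81061 <1
  x=-4.776: |R|=1.10063 >1
  x=-4.541: |R|=1.05388 >1
  x=-4.442: |R|=1.03339 >1
So |R|<1 on (-4.2857, 0).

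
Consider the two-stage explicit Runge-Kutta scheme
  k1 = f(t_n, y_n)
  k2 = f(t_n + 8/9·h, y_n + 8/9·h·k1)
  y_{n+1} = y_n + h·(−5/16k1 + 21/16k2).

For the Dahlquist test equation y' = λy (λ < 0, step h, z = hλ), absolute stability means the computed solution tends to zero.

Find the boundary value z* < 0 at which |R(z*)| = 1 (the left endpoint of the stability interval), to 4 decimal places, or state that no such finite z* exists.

On y'=λy, z=hλ:
  k1=λy_n ⇒ h·k1=z·y_n;  k2=λ(1+8/9z)y_n ⇒ h·k2=z(1+8/9z)y_n
  y_{n+1}/y_n = 1 − 5/16z + 21/16z(1+8/9z) = 1 + z + 7/6z²
  Hence R(z) = 1 + z + 7/6z².

Need |R(x)|<1, x<0.
x=-1.19: |R|=1.4621
R=1: x+7/6x²=0 ⇒ x=−6/7=-0.8571; min R=1−1/(4·7/6)=0.7857>−1
Confirm numerically:
  x=-0.722: |R|=0.88616 <1
  x=-0.622: |R|=0.82936 <1
  x=-0.584: |R|=0.81390 <1
  x=-1.389: |R|=1.86187 >1
  x=-1.135: |R|=1.36793 >1
So |R|<1 on (-0.8571, 0).

left endpoint -0.8571.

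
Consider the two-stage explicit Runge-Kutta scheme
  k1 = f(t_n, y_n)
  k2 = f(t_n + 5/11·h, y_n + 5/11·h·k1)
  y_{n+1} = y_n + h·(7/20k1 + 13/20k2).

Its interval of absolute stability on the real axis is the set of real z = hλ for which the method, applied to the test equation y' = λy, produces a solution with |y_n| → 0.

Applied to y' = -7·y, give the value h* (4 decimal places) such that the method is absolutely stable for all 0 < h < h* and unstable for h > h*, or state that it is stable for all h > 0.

On y'=λy, z=hλ:
  k1=λy_n ⇒ h·k1=z·y_n;  k2=λ(1+5/11z)y_n ⇒ h·k2=z(1+5/11z)y_n
  y_{n+1}/y_n = 1 + 7/20z + 13/20z(1+5/11z) = 1 + z + 13/44z²
  R(z) = 1 + z + 13/44z².

Solve |R(x)|<1 on ℝ⁻.
x=-0.44: |R|=0.6172
R=1: x+13/44x²=0 ⇒ x=−44/13=-3.3846; min R=1−1/(4·13/44)=0.1538>−1
Confirm numerically:
  x=-2.852: |R|=0.55120 <1
  x=-2.539: |R|=0.36565 <1
  x=-2.412: |R|=0.30688 <1
  x=-1.359: |R|=0.18667 <1
  x=-3.953: |R|=1.66383 >1
  x=-3.552: |R|=1.17566 >1
So |R|<1 on (-3.3846, 0).

(-3.3846,0); λ=-7 ⇒ h* = (44/13)/7 = 0.4835.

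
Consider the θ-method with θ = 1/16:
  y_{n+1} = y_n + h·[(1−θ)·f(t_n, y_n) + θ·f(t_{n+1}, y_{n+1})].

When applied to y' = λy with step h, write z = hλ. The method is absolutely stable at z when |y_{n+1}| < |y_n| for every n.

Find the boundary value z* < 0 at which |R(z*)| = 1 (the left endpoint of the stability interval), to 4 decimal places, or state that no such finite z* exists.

z* = -2.2857.

Set f=λy, z=hλ:
  y_{n+1} = y_n + z·[15/16·y_n + 1/16·y_{n+1}] ⇒ (1 − 1/16z)y_{n+1} = (1 + 15/16z)y_n
  Hence R(z) = (1 + 15/16z)/(1 − 1/16z).

Boundary: |R(x)|=1, x<0.
x=-1.72: |R|=0.5530
R=−1: 1+15/16x = −1+1/16x ⇒ -7/8x=2 ⇒ x=2/(-7/8)=-2.2857
Confirm numerically:
  x=-1.986: |R|=0.76671 <1
  x=-1.631: |R|=0.48012 <1
  x=-1.559: |R|=0.42058 <1
  x=-1.523: |R|=0.39063 <1
  x=-2.647: |R|=1.27125 >1
  x=-2.462: |R|=1.13368 >1
  x=-2.377: |R|=1.06954 >1
Stable set (-2.2857, 0).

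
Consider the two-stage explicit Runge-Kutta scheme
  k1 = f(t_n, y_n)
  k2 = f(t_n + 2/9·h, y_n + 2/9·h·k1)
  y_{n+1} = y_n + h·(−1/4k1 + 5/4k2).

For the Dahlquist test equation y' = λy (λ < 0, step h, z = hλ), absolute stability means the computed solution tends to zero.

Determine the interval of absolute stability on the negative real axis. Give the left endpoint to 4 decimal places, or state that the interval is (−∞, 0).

(-3.6000, 0).

Test eqn y'=λy, z=hλ:
  k1=λy_n ⇒ h·k1=z·y_n;  k2=λ(1+2/9z)y_n ⇒ h·k2=z(1+2/9z)y_n
  y_{n+1}/y_n = 1 − 1/4z + 5/4z(1+2/9z) = 1 + z + 5/18z²
  Hence R(z) = 1 + z + 5/18z².

Need |R(x)|<1, x<0.
x=-1.27: |R|=0.1780
R=1: x+5/18x²=0 ⇒ x=−18/5=-3.6000; min R=1−1/(4·5/18)=0.1000>−1
Confirm numerically:
  x=-2.284: |R|=0.16507 <1
  x=-1.957: |R|=0.10685 <1
  x=-1.665: |R|=0.10506 <1
  x=-4.140: |R|=1.62100 >1
  x=-3.998: |R|=1.44200 >1
  x=-3.919: |R|=1.34727 >1
Interval (-3.6000, 0).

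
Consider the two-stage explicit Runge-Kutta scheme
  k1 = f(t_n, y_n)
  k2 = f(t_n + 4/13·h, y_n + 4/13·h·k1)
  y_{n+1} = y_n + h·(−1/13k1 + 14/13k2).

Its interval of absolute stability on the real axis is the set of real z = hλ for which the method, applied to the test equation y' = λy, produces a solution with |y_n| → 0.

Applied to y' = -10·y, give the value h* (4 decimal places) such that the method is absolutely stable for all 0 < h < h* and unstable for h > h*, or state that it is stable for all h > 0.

Set f=λy, z=hλ:
  k1=λy_n ⇒ h·k1=z·y_n;  k2=λ(1+4/13z)y_n ⇒ h·k2=z(1+4/13z)y_n
  y_{n+1}/y_n = 1 − 1/13z + 14/13z(1+4/13z) = 1 + z + 56/169z²
  R(z) = 1 + z + 56/169z².

Solve |R(x)|<1 on ℝ⁻.
x=-1.37: |R|=0.2519
R=1: x+56/169x²=0 ⇒ x=−169/56=-3.0179; min R=1−1/(4·56/169)=0.2455>−1
Confirm numerically:
  x=-2.315: |R|=0.46084 <1
  x=-2.301: |R|=0.45342 <1
  x=-1.820: |R|=0.27760 <1
  x=-3.517: |R|=1.58170 >1
  x=-3.063: |R|=1.04582 >1
So |R|<1 on (-3.0179, 0).

(-3.0179,0); λ=-10 ⇒ h* = (169/56)/10 = 0.3018.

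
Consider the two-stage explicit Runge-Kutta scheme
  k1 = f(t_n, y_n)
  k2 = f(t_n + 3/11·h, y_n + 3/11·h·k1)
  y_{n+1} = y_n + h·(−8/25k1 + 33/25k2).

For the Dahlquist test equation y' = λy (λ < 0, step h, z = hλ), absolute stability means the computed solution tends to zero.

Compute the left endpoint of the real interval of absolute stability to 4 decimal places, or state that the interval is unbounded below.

z* = -2.7778.

On y'=λy, z=hλ:
  k1=λy_n ⇒ h·k1=z·y_n;  k2=λ(1+3/11z)y_n ⇒ h·k2=z(1+3/11z)y_n
  y_{n+1}/y_n = 1 − 8/25z + 33/25z(1+3/11z) = 1 + z + 9/25z²
  ⇒ R(z) = 1 + z + 9/25z².

Boundary: |R(x)|=1, x<0.
x=-1.19: |R|=0.3198
R=1: x+9/25x²=0 ⇒ x=−25/9=-2.7778; min R=1−1/(4·9/25)=0.3056>−1
Confirm numerically:
  x=-2.165: |R|=0.52240 <1
  x=-2.151: |R|=0.51465 <1
  x=-1.623: |R|=0.32529 <1
  x=-3.242: |R|=1.54180 >1
  x=-3.021: |R|=1.26452 >1
  x=-2.869: |R|=1.09422 >1
Stable set (-2.7778, 0).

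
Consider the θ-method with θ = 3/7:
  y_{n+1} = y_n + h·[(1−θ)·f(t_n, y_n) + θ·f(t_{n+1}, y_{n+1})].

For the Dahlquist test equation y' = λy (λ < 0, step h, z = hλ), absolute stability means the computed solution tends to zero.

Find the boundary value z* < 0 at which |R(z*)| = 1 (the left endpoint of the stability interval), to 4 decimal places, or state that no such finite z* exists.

left endpoint -14.0000.

On y'=λy, z=hλ:
  y_{n+1} = y_n + z·[4/7·y_n + 3/7·y_{n+1}] ⇒ (1 − 3/7z)y_{n+1} = (1 + 4/7z)y_n
  Hence R(z) = (1 + 4/7z)/(1 − 3/7z).

Find x<0 with |R(x)|<1.
x=-1.79: |R|=0.0129
R=−1: 1+4/7x = −1+3/7x ⇒ -1/7x=2 ⇒ x=2/(-1/7)=-14.0000
Confirm numerically:
  x=-13.629: |R|=0.99225 <1
  x=-10.030: |R|=0.89296 <1
  x=-8.698: |R|=0.83979 <1
  x=-6.511: |R|=0.71775 <1
  x=-14.583: |R|=1.01149 >1
  x=-14.363: |R|=1.00725 >1
Stable set (-14.0000, 0).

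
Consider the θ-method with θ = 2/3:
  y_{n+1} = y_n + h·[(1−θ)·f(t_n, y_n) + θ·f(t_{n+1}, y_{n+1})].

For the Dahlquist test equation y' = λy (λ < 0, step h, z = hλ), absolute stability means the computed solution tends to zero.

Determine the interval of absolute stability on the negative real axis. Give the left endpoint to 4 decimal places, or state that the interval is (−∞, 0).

interval (−∞, 0).

Set f=λy, z=hλ:
  y_{n+1} = y_n + z·[1/3·y_n + 2/3·y_{n+1}] ⇒ (1 − 2/3z)y_{n+1} = (1 + 1/3z)y_n
  R(z) = (1 + 1/3z)/(1 − 2/3z).

Need |R(x)|<1, x<0.
x=-0.71: |R|=0.5181
x=-2: |R|=0.1429
x=-10: |R|=0.3043
x=-100: |R|=0.4778
θ=2/3≥1/2 ⇒ |1+1/3x|<|1−2/3x| ∀x<0 ⇒ stable on all of ℝ⁻.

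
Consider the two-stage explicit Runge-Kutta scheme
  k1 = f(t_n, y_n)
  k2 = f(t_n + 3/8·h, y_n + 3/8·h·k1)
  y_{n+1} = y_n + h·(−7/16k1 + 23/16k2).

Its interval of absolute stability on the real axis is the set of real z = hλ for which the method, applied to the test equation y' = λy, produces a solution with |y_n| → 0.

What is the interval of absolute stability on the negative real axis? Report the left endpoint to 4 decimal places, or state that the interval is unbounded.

On y'=λy, z=hλ:
  k1=λy_n ⇒ h·k1=z·y_n;  k2=λ(1+3/8z)y_n ⇒ h·k2=z(1+3/8z)y_n
  y_{n+1}/y_n = 1 − 7/16z + 23/16z(1+3/8z) = 1 + z + 69/128z²
  ⇒ R(z) = 1 + z + 69/128z².

Solve |R(x)|<1 on ℝ⁻.
x=-0.56: |R|=0.6090
R=1: x+69/128x²=0 ⇒ x=−128/69=-1.8551; min R=1−1/(4·69/128)=0.5362>−1
Confirm numerically:
  x=-1.667: |R|=0.83099 <1
  x=-1.367: |R|=0.64034 <1
  x=-0.995: |R|=0.53869 <1
  x=-2.427: |R|=1.74826 >1
  x=-2.325: |R|=1.58897 >1
  x=-2.292: |R|=1.53984 >1
Interval (-1.8551, 0).

z∈(-1.8551,0).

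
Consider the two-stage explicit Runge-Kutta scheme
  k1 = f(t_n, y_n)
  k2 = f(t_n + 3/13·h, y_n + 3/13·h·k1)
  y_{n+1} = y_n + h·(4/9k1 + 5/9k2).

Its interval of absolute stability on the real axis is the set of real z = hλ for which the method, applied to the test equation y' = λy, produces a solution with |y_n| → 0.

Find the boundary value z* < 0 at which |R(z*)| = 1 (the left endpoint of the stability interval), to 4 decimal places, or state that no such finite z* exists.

Set f=λy, z=hλ:
  k1=λy_n ⇒ h·k1=z·y_n;  k2=λ(1+3/13z)y_n ⇒ h·k2=z(1+3/13z)y_n
  y_{n+1}/y_n = 1 + 4/9z + 5/9z(1+3/13z) = 1 + z + 5/39z²
  R(z) = 1 + z + 5/39z².

Find x<0 with |R(x)|<1.
x=-0.89: |R|=0.2116
R=1: x+5/39x²=0 ⇒ x=−39/5=-7.8000; min R=1−1/(4·5/39)=-0.9500>−1
Confirm numerically:
  x=-6.978: |R|=0.26463 <1
  x=-6.782: |R|=0.11486 <1
  x=-5.244: |R|=0.71842 <1
  x=-8.272: |R|=1.50056 >1
  x=-7.853: |R|=1.05336 >1
So |R|<1 on (-7.8000, 0).

left endpoint -7.8000.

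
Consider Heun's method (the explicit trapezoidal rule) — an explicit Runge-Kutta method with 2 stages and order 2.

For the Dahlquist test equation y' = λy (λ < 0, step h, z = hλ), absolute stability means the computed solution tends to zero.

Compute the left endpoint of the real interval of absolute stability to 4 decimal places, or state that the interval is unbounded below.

left endpoint -2.0000.

Test eqn y'=λy, z=hλ:
  order 2, 2-stage ⇒ R(z)=1+z+z^2/2
  (e.g. R(-1.12)=0.50720, |R|=0.50720)

Solve |R(x)|<1 on ℝ⁻.
x=-1.12: |R|=0.5072
|R(-1.94)|=0.9418 |R(-0.81)|=0.5181 |R(-0.66)|=0.5578
Bisect:
  x_lo=-2.6858 |R|=1.9210  x_hi=-0.3526 |R|=0.7096
  mid=-1.51920 |R|=0.63478 →hi
  mid=-2.10252 |R|=1.10777 →lo
  mid=-1.81086 |R|=0.82874 →hi
  mid=-1.95669 |R|=0.95762 →hi
  mid=-2.02960 |R|=1.03004 →lo
  mid=-1.99314 |R|=0.99317 →hi
  mid=-2.01137 |R|=1.01144 →lo
  mid=-2.00226 |R|=1.00226 →lo
  mid=-1.99770 |R|=0.99770 →hi
  mid=-1.99998 |R|=0.99998 →hi
  ...
  [-2.00012,-1.99998] ⇒ x*=-2.0000
Interval (-2.0000, 0).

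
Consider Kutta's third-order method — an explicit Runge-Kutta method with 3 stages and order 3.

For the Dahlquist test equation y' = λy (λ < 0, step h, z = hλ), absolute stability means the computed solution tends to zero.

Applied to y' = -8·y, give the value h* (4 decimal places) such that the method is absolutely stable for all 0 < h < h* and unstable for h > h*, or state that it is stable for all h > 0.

(-2.5127,0); λ=-8 ⇒ h* = 0.3141.

With y'=λy (z=hλ):
  order 3, 3-stage ⇒ R(z)=1+z+z^2/2+z^3/6
  (e.g. R(-1.47)=0.08103, |R|=0.08103)

Need |R(x)|<1, x<0.
x=-1.47: |R|=0.0810
|R(-1.96)|=0.2941 |R(-0.96)|=0.3533 |R(-0.7)|=0.4878
Bisect:
  x_lo=-2.8469 |R|=1.6401  x_hi=-0.1341 |R|=0.8744
  mid=-1.49053 |R|=0.06839 →hi
  mid=-2.16872 |R|=0.51709 →hi
  mid=-2.50782 |R|=0.99192 →hi
  mid=-2.67737 |R|=1.29191 →lo
  mid=-2.59259 |R|=1.13620 →lo
  mid=-2.55021 |R|=1.06267 →lo
  mid=-2.52901 |R|=1.02695 →lo
  mid=-2.51842 |R|=1.00935 →lo
  mid=-2.51312 |R|=1.00061 →lo
  ...
  [-2.51279,-2.51262] ⇒ x*=-2.5127
Interval (-2.5127, 0).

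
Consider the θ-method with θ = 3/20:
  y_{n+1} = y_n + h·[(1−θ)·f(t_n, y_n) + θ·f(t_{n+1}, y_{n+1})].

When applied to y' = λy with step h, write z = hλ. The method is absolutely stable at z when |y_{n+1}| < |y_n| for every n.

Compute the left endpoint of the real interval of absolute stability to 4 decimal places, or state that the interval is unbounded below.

z* = -2.8571.

Test eqn y'=λy, z=hλ:
  y_{n+1} = y_n + z·[17/20·y_n + 3/20·y_{n+1}] ⇒ (1 − 3/20z)y_{n+1} = (1 + 17/20z)y_n
  ⇒ R(z) = (1 + 17/20z)/(1 − 3/20z).

Boundary: |R(x)|=1, x<0.
x=-1.65: |R|=0.3226
R=−1: 1+17/20x = −1+3/20x ⇒ -7/10x=2 ⇒ x=2/(-7/10)=-2.8571
Confirm numerically:
  x=-2.669: |R|=0.90595 <1
  x=-2.038: |R|=0.56085 <1
  x=-1.678: |R|=0.34058 <1
  x=-1.245: |R|=0.04908 <1
  x=-3.366: |R|=1.23669 >1
  x=-3.334: |R|=1.22252 >1
  x=-3.060: |R|=1.09733 >1
Interval (-2.8571, 0).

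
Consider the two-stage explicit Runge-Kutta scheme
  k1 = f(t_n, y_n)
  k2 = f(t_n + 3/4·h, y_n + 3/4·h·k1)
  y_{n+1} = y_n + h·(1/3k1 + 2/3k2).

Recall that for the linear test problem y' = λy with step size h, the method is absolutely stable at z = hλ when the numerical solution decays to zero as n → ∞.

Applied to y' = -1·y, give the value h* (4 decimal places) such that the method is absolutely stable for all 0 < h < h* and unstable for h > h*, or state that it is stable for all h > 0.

(-2.0000,0); λ=-1 ⇒ h* = (2)/1 = 2.0000.

With y'=λy (z=hλ):
  k1=λy_n ⇒ h·k1=z·y_n;  k2=λ(1+3/4z)y_n ⇒ h·k2=z(1+3/4z)y_n
  y_{n+1}/y_n = 1 + 1/3z + 2/3z(1+3/4z) = 1 + z + 1/2z²
  ⇒ R(z) = 1 + z + 1/2z².

Solve |R(x)|<1 on ℝ⁻.
x=-0.49: |R|=0.6300
R=1: x+1/2x²=0 ⇒ x=−2=-2.0000; min R=1−1/(4·1/2)=0.5000>−1
Confirm numerically:
  x=-1.967: |R|=0.96754 <1
  x=-1.500: |R|=0.62500 <1
  x=-1.323: |R|=0.55216 <1
  x=-2.343: |R|=1.40182 >1
  x=-2.077: |R|=1.07996 >1
  x=-2.025: |R|=1.02531 >1
Stable set (-2.0000, 0).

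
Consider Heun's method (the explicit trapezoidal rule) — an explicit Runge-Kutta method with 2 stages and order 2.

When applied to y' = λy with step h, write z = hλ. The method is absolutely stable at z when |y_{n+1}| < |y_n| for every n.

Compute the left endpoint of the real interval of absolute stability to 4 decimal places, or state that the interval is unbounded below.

Set f=λy, z=hλ:
  order 2, 2-stage ⇒ R(z)=1+z+z^2/2
  (e.g. R(-0.82)=0.51620, |R|=0.51620)

Find x<0 with |R(x)|<1.
x=-0.82: |R|=0.5162
|R(-1.68)|=0.7312 |R(-1.01)|=0.5000 |R(-0.84)|=0.5128
Bisect:
  x_lo=-2.6944 |R|=1.9355  x_hi=-0.3742 |R|=0.6958
  mid=-1.53430 |R|=0.64274 →hi
  mid=-2.11436 |R|=1.12089 →lo
  mid=-1.82433 |R|=0.83976 →hi
  mid=-1.96934 |R|=0.96981 →hi
  mid=-2.04185 |R|=1.04273 →lo
  mid=-2.00560 |R|=1.00561 →lo
  mid=-1.98747 |R|=0.98755 →hi
  mid=-1.99653 |R|=0.99654 →hi
  mid=-2.00106 |R|=1.00107 →lo
  ...
  [-2.00007,-1.99993] ⇒ x*=-2.0000
So |R|<1 on (-2.0000, 0).

left endpoint -2.0000.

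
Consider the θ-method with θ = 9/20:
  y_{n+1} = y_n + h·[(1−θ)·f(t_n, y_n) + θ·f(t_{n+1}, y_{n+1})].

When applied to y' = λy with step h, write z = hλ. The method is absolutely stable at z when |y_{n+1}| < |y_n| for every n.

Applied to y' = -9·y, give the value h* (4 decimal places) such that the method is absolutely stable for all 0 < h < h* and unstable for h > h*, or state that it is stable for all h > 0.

Set f=λy, z=hλ:
  y_{n+1} = y_n + z·[11/20·y_n + 9/20·y_{n+1}] ⇒ (1 − 9/20z)y_{n+1} = (1 + 11/20z)y_n
  R(z) = (1 + 11/20z)/(1 − 9/20z).

Boundary: |R(x)|=1, x<0.
x=-0.64: |R|=0.5031
R=−1: 1+11/20x = −1+9/20x ⇒ -1/10x=2 ⇒ x=2/(-1/10)=-20.0000
Confirm numerically:
  x=-19.800: |R|=0.99798 <1
  x=-15.632: |R|=0.94563 <1
  x=-14.275: |R|=0.92288 <1
  x=-8.610: |R|=0.76634 <1
  x=-20.502: |R|=1.00491 >1
  x=-20.241: |R|=1.00238 >1
  x=-20.043: |R|=1.00043 >1
Stable set (-20.0000, 0).

(-20.0000,0); λ=-9 ⇒ h* = (20)/9 = 2.2222.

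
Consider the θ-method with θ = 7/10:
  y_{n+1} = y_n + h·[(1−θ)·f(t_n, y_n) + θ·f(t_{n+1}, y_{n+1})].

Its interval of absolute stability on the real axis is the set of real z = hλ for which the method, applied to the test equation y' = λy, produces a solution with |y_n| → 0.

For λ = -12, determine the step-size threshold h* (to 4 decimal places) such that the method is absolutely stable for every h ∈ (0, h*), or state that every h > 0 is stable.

(−∞, 0) — no finite endpoint. Any h>0 works for λ=-12.

Test eqn y'=λy, z=hλ:
  y_{n+1} = y_n + z·[3/10·y_n + 7/10·y_{n+1}] ⇒ (1 − 7/10z)y_{n+1} = (1 + 3/10z)y_n
  R(z) = (1 + 3/10z)/(1 − 7/10z).

Solve |R(x)|<1 on ℝ⁻.
x=-1.23: |R|=0.3391
x=-2: |R|=0.1667
x=-10: |R|=0.2500
x=-100: |R|=0.4085
θ=7/10≥1/2 ⇒ |1+3/10x|<|1−7/10x| ∀x<0 ⇒ unbounded interval.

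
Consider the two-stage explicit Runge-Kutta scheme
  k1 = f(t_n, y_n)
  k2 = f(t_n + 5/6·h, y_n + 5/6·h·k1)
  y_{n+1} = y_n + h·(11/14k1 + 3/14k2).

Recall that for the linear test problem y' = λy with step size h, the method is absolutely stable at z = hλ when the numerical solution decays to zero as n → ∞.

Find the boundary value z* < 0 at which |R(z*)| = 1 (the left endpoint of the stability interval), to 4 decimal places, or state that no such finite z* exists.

z* = -5.6000.

Test eqn y'=λy, z=hλ:
  k1=λy_n ⇒ h·k1=z·y_n;  k2=λ(1+5/6z)y_n ⇒ h·k2=z(1+5/6z)y_n
  y_{n+1}/y_n = 1 + 11/14z + 3/14z(1+5/6z) = 1 + z + 5/28z²
  R(z) = 1 + z + 5/28z².

Need |R(x)|<1, x<0.
x=-1.72: |R|=0.1917
R=1: x+5/28x²=0 ⇒ x=−28/5=-5.6000; min R=1−1/(4·5/28)=-0.4000>−1
Confirm numerically:
  x=-5.112: |R|=0.55453 <1
  x=-4.993: |R|=0.45879 <1
  x=-4.239: |R|=0.03023 <1
  x=-3.779: |R|=0.22885 <1
  x=-6.104: |R|=1.54936 >1
  x=-5.678: |R|=1.07909 >1
Stable set (-5.6000, 0).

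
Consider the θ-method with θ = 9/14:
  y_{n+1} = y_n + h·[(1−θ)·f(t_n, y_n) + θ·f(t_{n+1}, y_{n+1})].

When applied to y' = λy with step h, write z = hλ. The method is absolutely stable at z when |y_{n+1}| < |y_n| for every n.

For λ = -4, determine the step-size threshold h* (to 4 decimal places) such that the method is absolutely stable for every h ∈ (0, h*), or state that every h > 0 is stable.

(−∞, 0) — no finite endpoint. Any h>0 works for λ=-4.

Test eqn y'=λy, z=hλ:
  y_{n+1} = y_n + z·[5/14·y_n + 9/14·y_{n+1}] ⇒ (1 − 9/14z)y_{n+1} = (1 + 5/14z)y_n
  ⇒ R(z) = (1 + 5/14z)/(1 − 9/14z).

Boundary: |R(x)|=1, x<0.
x=-1.46: |R|=0.2469
x=-2: |R|=0.1250
x=-10: |R|=0.3462
x=-100: |R|=0.5317
θ=9/14≥1/2 ⇒ |1+5/14x|<|1−9/14x| ∀x<0 ⇒ stable on all of ℝ⁻.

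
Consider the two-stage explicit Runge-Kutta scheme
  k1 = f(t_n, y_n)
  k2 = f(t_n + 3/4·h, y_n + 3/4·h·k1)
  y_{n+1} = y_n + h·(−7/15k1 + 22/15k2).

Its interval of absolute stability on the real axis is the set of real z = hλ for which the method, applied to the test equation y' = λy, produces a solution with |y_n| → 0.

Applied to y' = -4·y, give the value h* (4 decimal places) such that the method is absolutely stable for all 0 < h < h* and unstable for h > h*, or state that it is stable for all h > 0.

(-0.9091,0); λ=-4 ⇒ h* = (10/11)/4 = 0.2273.

On y'=λy, z=hλ:
  k1=λy_n ⇒ h·k1=z·y_n;  k2=λ(1+3/4z)y_n ⇒ h·k2=z(1+3/4z)y_n
  y_{n+1}/y_n = 1 − 7/15z + 22/15z(1+3/4z) = 1 + z + 11/10z²
  R(z) = 1 + z + 11/10z².

Need |R(x)|<1, x<0.
x=-1.67: |R|=2.3978
R=1: x+11/10x²=0 ⇒ x=−10/11=-0.9091; min R=1−1/(4·11/10)=0.7727>−1
Confirm numerically:
  x=-0.471: |R|=0.77303 <1
  x=-0.436: |R|=0.77311 <1
  x=-0.414: |R|=0.77454 <1
  x=-1.369: |R|=1.69258 >1
  x=-1.217: |R|=1.41220 >1
Stable set (-0.9091, 0).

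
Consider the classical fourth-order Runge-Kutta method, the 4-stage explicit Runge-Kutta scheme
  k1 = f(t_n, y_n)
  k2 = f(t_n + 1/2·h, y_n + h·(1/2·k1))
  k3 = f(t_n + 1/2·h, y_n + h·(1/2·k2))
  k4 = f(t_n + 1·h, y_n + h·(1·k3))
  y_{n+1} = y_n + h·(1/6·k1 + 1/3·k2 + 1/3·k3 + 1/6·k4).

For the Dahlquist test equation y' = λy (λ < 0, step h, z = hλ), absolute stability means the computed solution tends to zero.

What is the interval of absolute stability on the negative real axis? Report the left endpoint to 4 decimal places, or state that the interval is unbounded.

With y'=λy (z=hλ):
  order 4, 4-stage ⇒ R(z)=1+z+z^2/2+z^3/6+z^4/24
  (e.g. R(-1.26)=0.30542, |R|=0.30542)

Need |R(x)|<1, x<0.
x=-1.26: |R|=0.3054
|R(-2.31)|=0.4901 |R(-1.04)|=0.3621 |R(-0.97)|=0.3852
Bisect:
  x_lo=-3.6306 |R|=3.2234  x_hi=-0.3208 |R|=0.7256
  mid=-1.97570 |R|=0.32553 →hi
  mid=-2.80314 |R|=1.02725 →lo
  mid=-2.38942 |R|=0.54977 →hi
  mid=-2.59628 |R|=0.75047 →hi
  mid=-2.69971 |R|=0.87845 →hi
  mid=-2.75143 |R|=0.95013 →hi
  mid=-2.77728 |R|=0.98799 →hi
  mid=-2.79021 |R|=1.00744 →lo
  ...
  [-2.78537,-2.78516] ⇒ x*=-2.7853
So |R|<1 on (-2.7853, 0).

(-2.7853, 0).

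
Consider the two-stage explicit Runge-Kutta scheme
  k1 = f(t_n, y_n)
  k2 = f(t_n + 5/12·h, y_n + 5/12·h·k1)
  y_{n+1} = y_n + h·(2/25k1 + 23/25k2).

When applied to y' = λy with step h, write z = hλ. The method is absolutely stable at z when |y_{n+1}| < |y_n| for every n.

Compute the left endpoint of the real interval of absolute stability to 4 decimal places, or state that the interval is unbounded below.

With y'=λy (z=hλ):
  k1=λy_n ⇒ h·k1=z·y_n;  k2=λ(1+5/12z)y_n ⇒ h·k2=z(1+5/12z)y_n
  y_{n+1}/y_n = 1 + 2/25z + 23/25z(1+5/12z) = 1 + z + 23/60z²
  R(z) = 1 + z + 23/60z².

Need |R(x)|<1, x<0.
x=-0.56: |R|=0.5602
R=1: x+23/60x²=0 ⇒ x=−60/23=-2.6087; min R=1−1/(4·23/60)=0.3478>−1
Confirm numerically:
  x=-2.566: |R|=0.95800 <1
  x=-2.128: |R|=0.60788 <1
  x=-2.058: |R|=0.56556 <1
  x=-1.212: |R|=0.35110 <1
  x=-2.837: |R|=1.24828 >1
  x=-2.809: |R|=1.21568 >1
Interval (-2.6087, 0).

z* = -2.6087.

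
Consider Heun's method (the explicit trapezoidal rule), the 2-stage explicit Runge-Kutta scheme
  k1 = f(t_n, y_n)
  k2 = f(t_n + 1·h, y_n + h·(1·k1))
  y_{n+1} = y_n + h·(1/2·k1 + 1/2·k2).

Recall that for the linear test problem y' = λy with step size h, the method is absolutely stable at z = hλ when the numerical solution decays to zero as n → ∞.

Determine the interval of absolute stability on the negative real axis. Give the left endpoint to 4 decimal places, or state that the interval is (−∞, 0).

(-2.0000, 0).

On y'=λy, z=hλ:
  order 2, 2-stage ⇒ R(z)=1+z+z^2/2
  (e.g. R(-1.27)=0.53645, |R|=0.53645)

Need |R(x)|<1, x<0.
x=-1.27: |R|=0.5364
|R(-1.05)|=0.5012 |R(-0.72)|=0.5392 |R(-0.71)|=0.5421
Bisect:
  x_lo=-2.8238 |R|=2.1631  x_hi=-0.1625 |R|=0.8507
  mid=-1.49312 |R|=0.62158 →hi
  mid=-2.15845 |R|=1.17100 →lo
  mid=-1.82578 |R|=0.84096 →hi
  mid=-1.99211 |R|=0.99214 →hi
  mid=-2.07528 |R|=1.07811 →lo
  mid=-2.03370 |R|=1.03426 →lo
  mid=-2.01291 |R|=1.01299 →lo
  mid=-2.00251 |R|=1.00251 →lo
  mid=-1.99731 |R|=0.99731 →hi
  mid=-1.99991 |R|=0.99991 →hi
  ...
  [-2.00007,-1.99991] ⇒ x*=-2.0000
So |R|<1 on (-2.0000, 0).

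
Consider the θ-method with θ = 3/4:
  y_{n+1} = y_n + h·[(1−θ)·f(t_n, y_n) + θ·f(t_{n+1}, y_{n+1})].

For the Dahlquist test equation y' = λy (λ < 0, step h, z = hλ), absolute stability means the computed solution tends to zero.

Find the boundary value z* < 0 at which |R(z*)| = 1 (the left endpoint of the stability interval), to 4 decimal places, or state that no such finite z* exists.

Set f=λy, z=hλ:
  y_{n+1} = y_n + z·[1/4·y_n + 3/4·y_{n+1}] ⇒ (1 − 3/4z)y_{n+1} = (1 + 1/4z)y_n
  so R(z) = (1 + 1/4z)/(1 − 3/4z).

Find x<0 with |R(x)|<1.
x=-0.67: |R|=0.5541
x=-2: |R|=0.2000
x=-10: |R|=0.1765
x=-100: |R|=0.3158
θ=3/4≥1/2 ⇒ |1+1/4x|<|1−3/4x| ∀x<0 ⇒ stable on all of ℝ⁻.

interval (−∞, 0).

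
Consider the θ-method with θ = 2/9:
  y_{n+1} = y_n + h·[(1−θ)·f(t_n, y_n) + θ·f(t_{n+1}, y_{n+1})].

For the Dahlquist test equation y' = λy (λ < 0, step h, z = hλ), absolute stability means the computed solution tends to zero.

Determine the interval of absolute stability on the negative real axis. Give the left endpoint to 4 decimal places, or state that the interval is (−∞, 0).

Test eqn y'=λy, z=hλ:
  y_{n+1} = y_n + z·[7/9·y_n + 2/9·y_{n+1}] ⇒ (1 − 2/9z)y_{n+1} = (1 + 7/9z)y_n
  Hence R(z) = (1 + 7/9z)/(1 − 2/9z).

Find x<0 with |R(x)|<1.
x=-1.73: |R|=0.2496
R=−1: 1+7/9x = −1+2/9x ⇒ -5/9x=2 ⇒ x=2/(-5/9)=-3.6000
Confirm numerically:
  x=-3.422: |R|=0.94383 <1
  x=-2.411: |R|=0.56989 <1
  x=-2.222: |R|=0.48750 <1
  x=-1.788: |R|=0.27958 <1
  x=-3.812: |R|=1.06376 >1
  x=-3.724: |R|=1.03769 >1
Interval (-3.6000, 0).

z∈(-3.6000,0).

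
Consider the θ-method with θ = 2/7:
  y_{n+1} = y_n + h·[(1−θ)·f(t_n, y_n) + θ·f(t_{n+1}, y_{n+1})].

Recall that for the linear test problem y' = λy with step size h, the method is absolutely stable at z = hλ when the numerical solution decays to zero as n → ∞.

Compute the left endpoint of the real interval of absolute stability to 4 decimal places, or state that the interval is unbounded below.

With y'=λy (z=hλ):
  y_{n+1} = y_n + z·[5/7·y_n + 2/7·y_{n+1}] ⇒ (1 − 2/7z)y_{n+1} = (1 + 5/7z)y_n
  R(z) = (1 + 5/7z)/(1 − 2/7z).

Need |R(x)|<1, x<0.
x=-1.66: |R|=0.1260
R=−1: 1+5/7x = −1+2/7x ⇒ -3/7x=2 ⇒ x=2/(-3/7)=-4.6667
Confirm numerically:
  x=-4.624: |R|=0.99212 <1
  x=-2.941: |R|=0.59812 <1
  x=-2.933: |R|=0.59576 <1
  x=-5.075: |R|=1.07143 >1
  x=-4.804: |R|=1.02481 >1
So |R|<1 on (-4.6667, 0).

z* = -4.6667.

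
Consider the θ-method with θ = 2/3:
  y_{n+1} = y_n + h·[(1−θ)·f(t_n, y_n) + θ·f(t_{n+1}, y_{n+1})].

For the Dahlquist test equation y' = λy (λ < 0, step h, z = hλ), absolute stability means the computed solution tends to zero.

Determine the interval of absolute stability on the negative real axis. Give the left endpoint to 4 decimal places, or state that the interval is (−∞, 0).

With y'=λy (z=hλ):
  y_{n+1} = y_n + z·[1/3·y_n + 2/3·y_{n+1}] ⇒ (1 − 2/3z)y_{n+1} = (1 + 1/3z)y_n
  so R(z) = (1 + 1/3z)/(1 − 2/3z).

Find x<0 with |R(x)|<1.
x=-1.29: |R|=0.3065
x=-2: |R|=0.1429
x=-10: |R|=0.3043
x=-100: |R|=0.4778
θ=2/3≥1/2 ⇒ |1+1/3x|<|1−2/3x| ∀x<0 ⇒ unbounded interval.

unbounded; (−∞, 0).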